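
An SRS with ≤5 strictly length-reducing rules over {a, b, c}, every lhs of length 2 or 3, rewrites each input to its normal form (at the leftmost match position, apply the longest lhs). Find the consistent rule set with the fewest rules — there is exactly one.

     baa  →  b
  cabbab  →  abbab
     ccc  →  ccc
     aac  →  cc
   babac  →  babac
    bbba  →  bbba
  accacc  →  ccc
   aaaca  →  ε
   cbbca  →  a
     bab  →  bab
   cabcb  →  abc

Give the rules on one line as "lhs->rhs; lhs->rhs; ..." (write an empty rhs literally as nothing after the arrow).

  | baa => b
  | cabbab => abbab
  | ccc
  | aac => cc

aa->; aac->cc; ca->a; cb->c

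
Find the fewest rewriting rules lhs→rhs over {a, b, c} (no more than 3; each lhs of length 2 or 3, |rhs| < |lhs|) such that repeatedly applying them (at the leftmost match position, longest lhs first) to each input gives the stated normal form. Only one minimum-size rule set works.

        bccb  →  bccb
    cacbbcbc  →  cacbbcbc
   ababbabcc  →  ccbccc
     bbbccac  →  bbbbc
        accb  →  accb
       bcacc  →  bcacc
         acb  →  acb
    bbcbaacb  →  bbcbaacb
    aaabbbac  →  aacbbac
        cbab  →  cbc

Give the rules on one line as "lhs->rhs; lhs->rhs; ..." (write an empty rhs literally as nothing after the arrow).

  | bccb
  | cacbbcbc
  | ababbabcc => cabbabcc => ccbabcc => ccbccc
  | bbbccac => bbbbc

ab->c; cca->b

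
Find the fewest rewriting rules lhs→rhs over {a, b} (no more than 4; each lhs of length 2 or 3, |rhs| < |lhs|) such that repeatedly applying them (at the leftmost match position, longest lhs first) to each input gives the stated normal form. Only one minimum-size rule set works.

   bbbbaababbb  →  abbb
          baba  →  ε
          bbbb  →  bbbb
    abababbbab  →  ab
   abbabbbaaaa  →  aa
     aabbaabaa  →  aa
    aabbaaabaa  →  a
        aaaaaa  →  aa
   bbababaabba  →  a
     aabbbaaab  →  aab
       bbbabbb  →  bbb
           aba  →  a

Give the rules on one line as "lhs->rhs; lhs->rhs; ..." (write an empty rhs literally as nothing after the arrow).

  | bbbbaababbb => bbbaababbb => bbaababbb => baababbb => ababbb => abbb
  | baba => ba => ε
  | bbbb
  | abababbbab => ababbbab => abbbab => abbab => abab => ab

aaa->a; ba->; bba->ba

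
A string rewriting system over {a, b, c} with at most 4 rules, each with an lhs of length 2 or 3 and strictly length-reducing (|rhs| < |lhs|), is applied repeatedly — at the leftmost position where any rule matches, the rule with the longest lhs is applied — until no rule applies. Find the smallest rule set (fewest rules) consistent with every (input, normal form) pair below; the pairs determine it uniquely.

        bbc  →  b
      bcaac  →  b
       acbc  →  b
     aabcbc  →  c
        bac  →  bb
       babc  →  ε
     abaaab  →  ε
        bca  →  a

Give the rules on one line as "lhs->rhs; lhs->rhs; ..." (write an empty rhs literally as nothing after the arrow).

aa->a; ab->; ac->b; bc->

  | bbc => b
  | bcaac => aac => ac => b
  | acbc => bbc => b
  | aabcbc => abcbc => cbc => c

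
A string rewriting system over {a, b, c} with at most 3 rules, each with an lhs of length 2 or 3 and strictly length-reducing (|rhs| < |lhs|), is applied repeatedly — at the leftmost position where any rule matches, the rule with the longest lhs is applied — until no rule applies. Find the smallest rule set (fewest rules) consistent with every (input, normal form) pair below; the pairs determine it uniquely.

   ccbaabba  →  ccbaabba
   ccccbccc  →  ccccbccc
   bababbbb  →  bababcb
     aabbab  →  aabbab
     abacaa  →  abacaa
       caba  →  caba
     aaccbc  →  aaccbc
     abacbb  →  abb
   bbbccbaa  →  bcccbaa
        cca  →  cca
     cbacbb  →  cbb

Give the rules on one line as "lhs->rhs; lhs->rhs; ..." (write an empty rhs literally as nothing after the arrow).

  | ccbaabba
  | ccccbccc
  | bababbbb => bababcb
  | aabbab

acb->; bbb->bc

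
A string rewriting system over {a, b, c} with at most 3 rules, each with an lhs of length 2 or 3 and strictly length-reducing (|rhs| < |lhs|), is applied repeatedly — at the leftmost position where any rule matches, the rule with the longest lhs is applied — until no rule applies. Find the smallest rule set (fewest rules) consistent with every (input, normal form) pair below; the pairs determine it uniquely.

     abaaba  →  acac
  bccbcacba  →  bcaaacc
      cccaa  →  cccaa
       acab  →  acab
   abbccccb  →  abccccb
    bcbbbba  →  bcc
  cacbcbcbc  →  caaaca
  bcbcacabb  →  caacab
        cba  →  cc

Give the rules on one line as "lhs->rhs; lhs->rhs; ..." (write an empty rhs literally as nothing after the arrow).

ba->c; bb->b; cbc->aa

  | abaaba => acaba => acac
  | bccbcacba => bcaaacba => bcaaacc
  | cccaa
  | acab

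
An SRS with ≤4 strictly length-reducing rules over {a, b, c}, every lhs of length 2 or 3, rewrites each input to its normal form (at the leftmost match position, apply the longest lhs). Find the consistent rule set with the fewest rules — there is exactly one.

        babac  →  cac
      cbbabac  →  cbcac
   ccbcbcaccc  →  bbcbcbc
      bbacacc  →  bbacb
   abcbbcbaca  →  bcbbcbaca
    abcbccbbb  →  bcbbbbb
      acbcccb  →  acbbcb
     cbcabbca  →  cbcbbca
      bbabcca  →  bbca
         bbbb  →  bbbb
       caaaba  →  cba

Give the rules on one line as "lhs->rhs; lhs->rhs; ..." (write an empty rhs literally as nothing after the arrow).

  | babac => cac
  | cbbabac => cbcac
  | ccbcbcaccc => bbcbcaccc => bbcbcabc => bbcbcbc
  | bbacacc => bbacab => bbacb

ab->b; bab->c; cc->b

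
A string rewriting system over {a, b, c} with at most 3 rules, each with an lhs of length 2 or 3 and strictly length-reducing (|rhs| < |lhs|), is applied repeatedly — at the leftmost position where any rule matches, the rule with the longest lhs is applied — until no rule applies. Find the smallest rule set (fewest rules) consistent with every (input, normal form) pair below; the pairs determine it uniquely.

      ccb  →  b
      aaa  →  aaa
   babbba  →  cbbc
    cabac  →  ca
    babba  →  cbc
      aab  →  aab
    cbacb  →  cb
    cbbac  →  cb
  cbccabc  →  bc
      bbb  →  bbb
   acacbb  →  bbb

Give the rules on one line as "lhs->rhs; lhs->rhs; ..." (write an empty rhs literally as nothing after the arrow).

  | ccb => b
  | aaa
  | babbba => cbbba => cbbc
  | cabac => cacc => ca

aca->bc; ba->c; cc->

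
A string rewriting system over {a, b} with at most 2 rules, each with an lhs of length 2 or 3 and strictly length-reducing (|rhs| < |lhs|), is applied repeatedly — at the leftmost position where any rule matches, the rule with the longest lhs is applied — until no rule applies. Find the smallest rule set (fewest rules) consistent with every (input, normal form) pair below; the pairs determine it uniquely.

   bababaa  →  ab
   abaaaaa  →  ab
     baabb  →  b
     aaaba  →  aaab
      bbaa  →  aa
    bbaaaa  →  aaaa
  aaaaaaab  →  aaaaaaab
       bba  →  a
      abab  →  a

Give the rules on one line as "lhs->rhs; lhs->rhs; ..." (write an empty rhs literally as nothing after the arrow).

  | bababaa => bbabaa => abaa => aba => ab
  | abaaaaa => abaaaa => abaaa => abaa => aba => ab
  | baabb => babb => bbb => b
  | aaaba => aaab

ba->b; bb->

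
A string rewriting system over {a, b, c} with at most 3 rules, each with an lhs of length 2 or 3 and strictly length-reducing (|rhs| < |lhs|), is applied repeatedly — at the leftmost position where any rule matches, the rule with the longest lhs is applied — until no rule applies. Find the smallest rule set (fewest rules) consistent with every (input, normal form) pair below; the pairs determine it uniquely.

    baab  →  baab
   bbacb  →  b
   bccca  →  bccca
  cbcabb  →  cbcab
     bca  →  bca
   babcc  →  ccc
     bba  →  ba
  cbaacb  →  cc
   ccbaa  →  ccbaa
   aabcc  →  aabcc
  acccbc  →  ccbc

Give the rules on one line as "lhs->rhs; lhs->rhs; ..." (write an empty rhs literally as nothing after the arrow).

  | baab
  | bbacb => bacb => bb => b
  | bccca
  | cbcabb => cbcab

ac->; bab->c; bb->b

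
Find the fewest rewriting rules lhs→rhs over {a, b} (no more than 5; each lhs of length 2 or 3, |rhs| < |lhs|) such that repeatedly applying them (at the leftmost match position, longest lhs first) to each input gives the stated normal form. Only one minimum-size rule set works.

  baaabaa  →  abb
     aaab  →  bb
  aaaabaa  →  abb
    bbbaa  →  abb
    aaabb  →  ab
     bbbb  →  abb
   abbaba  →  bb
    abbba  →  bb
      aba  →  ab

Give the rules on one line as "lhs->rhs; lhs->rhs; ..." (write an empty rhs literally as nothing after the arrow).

  | baaabaa => bbabaa => bbbaa => abaa => abb
  | aaab => bab => bb
  | aaaabaa => baabaa => bbbaa => abaa => abb
  | bbbaa => abaa => abb

aa->b; ba->b; baa->bb; bbb->ab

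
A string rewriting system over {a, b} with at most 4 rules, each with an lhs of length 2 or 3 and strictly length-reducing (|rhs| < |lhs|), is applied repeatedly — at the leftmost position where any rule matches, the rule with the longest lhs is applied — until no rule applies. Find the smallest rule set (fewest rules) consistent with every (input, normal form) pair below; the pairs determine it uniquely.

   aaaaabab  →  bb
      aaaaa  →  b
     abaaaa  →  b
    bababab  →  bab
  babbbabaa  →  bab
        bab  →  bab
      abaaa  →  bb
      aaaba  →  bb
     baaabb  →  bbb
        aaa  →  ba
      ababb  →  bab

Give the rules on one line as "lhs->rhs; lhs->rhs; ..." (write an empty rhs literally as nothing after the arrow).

  | aaaaabab => baaabab => bbabab => bbab => bb
  | aaaaa => baaa => bba => b
  | abaaaa => aaaaa => baaa => bba => b
  | bababab => baabab => bbaab => bab

aa->b; aab->ba; aba->aa; bba->b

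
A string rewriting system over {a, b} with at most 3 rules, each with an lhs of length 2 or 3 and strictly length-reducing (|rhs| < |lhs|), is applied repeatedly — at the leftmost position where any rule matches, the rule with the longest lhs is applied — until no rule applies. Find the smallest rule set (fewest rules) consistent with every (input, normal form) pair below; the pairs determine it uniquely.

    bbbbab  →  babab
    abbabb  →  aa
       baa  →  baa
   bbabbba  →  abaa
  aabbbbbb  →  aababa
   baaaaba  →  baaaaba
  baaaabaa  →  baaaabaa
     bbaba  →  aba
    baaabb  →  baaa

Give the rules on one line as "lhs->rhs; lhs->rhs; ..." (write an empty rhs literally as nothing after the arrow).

  | bbbbab => babab
  | abbabb => aabb => aa
  | baa
  | bbabbba => abbba => abaa

bb->; bbb->ba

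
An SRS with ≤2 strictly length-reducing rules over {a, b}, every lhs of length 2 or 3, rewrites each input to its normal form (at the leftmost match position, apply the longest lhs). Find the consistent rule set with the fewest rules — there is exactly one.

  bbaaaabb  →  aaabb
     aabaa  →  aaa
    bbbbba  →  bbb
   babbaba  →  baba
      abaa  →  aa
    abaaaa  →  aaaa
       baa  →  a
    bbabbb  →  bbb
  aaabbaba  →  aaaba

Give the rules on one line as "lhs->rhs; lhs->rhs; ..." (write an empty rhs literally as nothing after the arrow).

  | bbaaaabb => aaabb
  | aabaa => aaa
  | bbbbba => bbb
  | babbaba => baba

baa->a; bba->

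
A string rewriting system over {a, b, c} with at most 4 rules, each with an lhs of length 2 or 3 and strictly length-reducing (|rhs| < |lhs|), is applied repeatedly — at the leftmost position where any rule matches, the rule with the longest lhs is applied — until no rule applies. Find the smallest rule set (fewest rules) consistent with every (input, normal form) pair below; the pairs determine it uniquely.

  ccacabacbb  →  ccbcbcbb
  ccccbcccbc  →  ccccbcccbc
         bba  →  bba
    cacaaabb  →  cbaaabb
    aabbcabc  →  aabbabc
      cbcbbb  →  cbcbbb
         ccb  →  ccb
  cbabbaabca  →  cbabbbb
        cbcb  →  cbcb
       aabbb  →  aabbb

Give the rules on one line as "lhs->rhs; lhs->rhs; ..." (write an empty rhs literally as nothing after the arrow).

  | ccacabacbb => ccbabacbb => ccbcbcbb
  | ccccbcccbc
  | bba
  | cacaaabb => cbaaabb

aba->cb; ac->b; bca->ba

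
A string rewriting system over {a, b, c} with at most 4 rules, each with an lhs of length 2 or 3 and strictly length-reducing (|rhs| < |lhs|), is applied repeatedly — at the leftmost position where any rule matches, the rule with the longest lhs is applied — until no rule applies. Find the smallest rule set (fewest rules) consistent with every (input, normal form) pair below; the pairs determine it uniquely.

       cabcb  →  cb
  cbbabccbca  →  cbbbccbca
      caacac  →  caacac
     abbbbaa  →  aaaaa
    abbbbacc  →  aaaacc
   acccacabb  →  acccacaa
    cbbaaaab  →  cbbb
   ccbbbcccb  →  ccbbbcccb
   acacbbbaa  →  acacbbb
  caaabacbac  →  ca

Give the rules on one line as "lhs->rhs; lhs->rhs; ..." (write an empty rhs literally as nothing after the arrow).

abb->aa; abc->; ba->b

  | cabcb => cb
  | cbbabccbca => cbbbccbca
  | caacac
  | abbbbaa => aabbaa => aaaaa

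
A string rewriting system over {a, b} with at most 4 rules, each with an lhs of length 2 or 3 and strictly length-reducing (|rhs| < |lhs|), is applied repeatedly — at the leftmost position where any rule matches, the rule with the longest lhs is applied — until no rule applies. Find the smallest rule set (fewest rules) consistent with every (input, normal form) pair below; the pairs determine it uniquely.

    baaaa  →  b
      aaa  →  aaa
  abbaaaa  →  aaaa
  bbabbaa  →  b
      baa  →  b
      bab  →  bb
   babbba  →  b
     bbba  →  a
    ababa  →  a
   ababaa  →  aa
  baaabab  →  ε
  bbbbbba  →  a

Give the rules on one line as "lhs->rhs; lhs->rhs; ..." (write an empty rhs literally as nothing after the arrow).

  | baaaa => baaa => baa => ba => b
  | aaa
  | abbaaaa => aaaa
  | bbabbaa => bbbbaa => baa => ba => b

abb->; ba->b; bbb->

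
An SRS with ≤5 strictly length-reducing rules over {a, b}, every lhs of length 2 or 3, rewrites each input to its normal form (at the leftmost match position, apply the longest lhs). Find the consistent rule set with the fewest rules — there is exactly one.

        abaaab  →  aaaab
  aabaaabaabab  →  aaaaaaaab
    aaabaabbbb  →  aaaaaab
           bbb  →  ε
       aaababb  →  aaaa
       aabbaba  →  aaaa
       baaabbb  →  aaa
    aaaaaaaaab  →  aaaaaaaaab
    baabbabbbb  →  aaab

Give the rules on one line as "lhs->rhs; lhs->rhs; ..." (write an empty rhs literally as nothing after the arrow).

  | abaaab => aaaab
  | aabaaabaabab => aaaaabaabab => aaaaaaabab => aaaaaaaab
  | aaabaabbbb => aaaaabbbb => aaaaabab => aaaaaab
  | bbb => ba => ε

aba->aa; ba->; bb->; bbb->ba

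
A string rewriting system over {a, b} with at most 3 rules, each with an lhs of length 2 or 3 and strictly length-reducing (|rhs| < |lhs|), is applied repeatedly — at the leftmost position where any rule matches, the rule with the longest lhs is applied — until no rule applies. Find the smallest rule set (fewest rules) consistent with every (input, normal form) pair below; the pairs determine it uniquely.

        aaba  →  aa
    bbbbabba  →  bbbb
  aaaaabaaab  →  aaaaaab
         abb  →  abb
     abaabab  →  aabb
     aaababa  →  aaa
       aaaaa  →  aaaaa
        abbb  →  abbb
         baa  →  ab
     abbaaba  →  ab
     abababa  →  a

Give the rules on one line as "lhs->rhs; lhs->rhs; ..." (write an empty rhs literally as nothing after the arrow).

ba->; baa->ab

  | aaba => aa
  | bbbbabba => bbbbba => bbbb
  | aaaaabaaab => aaaaaabab => aaaaaab
  | abb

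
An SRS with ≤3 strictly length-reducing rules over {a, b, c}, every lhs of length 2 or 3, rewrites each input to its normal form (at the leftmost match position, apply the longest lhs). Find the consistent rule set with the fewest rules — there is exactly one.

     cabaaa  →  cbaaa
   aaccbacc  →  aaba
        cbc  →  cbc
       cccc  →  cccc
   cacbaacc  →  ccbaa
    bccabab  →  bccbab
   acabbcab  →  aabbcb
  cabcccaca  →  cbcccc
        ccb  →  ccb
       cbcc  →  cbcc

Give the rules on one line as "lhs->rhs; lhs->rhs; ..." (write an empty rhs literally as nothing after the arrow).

  | cabaaa => cbaaa
  | aaccbacc => aacbacc => aabacc => aabac => aaba
  | cbc
  | cccc

ac->a; ca->c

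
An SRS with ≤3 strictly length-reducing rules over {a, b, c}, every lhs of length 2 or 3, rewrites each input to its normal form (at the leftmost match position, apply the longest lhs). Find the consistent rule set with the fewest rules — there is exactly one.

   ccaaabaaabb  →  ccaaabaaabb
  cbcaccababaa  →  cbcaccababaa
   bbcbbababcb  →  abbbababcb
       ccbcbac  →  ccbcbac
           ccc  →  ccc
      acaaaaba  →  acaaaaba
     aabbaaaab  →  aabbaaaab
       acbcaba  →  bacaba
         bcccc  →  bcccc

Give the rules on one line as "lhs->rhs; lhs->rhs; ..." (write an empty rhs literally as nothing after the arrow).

  | ccaaabaaabb
  | cbcaccababaa
  | bbcbbababcb => abbbababcb
  | ccbcbac

acb->ba; bbc->ab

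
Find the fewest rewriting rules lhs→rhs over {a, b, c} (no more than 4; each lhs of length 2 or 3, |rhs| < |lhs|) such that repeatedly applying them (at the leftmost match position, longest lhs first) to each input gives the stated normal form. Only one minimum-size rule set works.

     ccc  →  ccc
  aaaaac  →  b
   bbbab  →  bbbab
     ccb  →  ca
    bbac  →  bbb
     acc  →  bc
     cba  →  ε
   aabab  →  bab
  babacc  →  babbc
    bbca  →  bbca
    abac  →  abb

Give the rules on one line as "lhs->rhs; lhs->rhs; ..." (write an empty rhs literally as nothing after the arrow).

aa->; ac->b; cb->a

  | ccc
  | aaaaac => aaac => ac => b
  | bbbab
  | ccb => ca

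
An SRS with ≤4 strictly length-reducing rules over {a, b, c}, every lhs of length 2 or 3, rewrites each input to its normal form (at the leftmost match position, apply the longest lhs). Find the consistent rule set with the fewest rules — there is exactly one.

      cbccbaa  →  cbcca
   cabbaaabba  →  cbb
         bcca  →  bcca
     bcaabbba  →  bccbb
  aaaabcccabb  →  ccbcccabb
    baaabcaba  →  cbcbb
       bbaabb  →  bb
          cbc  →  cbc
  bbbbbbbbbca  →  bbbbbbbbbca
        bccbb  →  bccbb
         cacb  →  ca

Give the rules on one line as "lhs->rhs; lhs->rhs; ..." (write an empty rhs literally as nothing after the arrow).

aa->c; aba->bb; acb->a; ba->

  | cbccbaa => cbcca
  | cabbaaabba => cabaabba => cbbabba => cbbba => cbb
  | bcca
  | bcaabbba => bccbbba => bccbb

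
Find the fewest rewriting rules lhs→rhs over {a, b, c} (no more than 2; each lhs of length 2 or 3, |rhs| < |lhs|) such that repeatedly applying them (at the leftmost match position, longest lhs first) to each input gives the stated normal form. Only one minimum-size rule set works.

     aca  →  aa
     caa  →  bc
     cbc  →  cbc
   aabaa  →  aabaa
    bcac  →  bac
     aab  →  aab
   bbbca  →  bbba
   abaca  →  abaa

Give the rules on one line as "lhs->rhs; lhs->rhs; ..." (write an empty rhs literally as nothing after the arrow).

ca->a; caa->bc

  | aca => aa
  | caa => bc
  | cbc
  | aabaa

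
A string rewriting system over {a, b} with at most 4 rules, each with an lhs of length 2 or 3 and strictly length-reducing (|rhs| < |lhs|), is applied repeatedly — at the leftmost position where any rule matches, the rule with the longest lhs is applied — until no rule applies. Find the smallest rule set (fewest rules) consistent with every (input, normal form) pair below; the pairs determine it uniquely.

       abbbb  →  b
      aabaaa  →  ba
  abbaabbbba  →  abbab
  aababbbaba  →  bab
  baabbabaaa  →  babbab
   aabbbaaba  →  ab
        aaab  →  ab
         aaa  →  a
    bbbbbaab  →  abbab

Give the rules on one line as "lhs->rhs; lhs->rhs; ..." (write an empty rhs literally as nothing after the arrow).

aa->; aba->ab; baa->ba; bbb->a

  | abbbb => aab => b
  | aabaaa => baaa => baa => ba
  | abbaabbbba => abbabbbba => abbaaba => abbaba => abbab
  | aababbbaba => babbbaba => baaaba => baaba => baba => bab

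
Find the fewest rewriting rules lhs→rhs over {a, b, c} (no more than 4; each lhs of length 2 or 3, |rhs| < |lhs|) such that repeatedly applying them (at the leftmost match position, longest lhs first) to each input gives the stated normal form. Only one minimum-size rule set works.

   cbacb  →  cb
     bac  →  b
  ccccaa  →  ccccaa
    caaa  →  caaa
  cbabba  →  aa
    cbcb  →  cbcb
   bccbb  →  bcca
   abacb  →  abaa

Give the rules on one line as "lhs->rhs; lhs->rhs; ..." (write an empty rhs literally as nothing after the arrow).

ac->; acb->aa; bb->a; cba->

  | cbacb => cb
  | bac => b
  | ccccaa
  | caaa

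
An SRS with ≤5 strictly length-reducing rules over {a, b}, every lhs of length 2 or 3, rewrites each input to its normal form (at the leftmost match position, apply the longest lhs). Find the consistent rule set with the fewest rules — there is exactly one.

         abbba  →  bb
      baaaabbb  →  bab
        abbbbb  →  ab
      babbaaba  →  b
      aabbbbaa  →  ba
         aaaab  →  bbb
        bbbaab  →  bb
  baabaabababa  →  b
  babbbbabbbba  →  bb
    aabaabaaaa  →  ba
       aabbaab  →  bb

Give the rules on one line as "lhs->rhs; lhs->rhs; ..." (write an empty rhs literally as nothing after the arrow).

  | abbba => aba => bb
  | baaaabbb => bbaabbb => aaabbb => babbb => bab
  | abbbbb => abbb => ab
  | babbaaba => baaaba => bbaba => aaba => bba => aa => b

aa->b; aba->bb; abb->a; bba->aa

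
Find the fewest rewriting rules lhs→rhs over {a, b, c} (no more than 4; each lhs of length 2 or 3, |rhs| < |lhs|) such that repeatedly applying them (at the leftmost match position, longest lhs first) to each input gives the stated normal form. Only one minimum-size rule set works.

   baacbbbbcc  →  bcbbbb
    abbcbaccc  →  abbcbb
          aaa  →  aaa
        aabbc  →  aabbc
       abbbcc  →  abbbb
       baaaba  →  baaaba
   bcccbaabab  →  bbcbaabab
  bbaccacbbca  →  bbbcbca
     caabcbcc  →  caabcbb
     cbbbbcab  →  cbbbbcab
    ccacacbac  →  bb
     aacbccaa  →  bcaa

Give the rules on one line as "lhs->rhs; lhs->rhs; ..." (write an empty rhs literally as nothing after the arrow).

  | baacbbbbcc => baccbbbcc => bcbbbcc => bcbbbb
  | abbcbaccc => abbcbcc => abbcbb
  | aaa
  | aabbc

ac->; acb->cc; cc->b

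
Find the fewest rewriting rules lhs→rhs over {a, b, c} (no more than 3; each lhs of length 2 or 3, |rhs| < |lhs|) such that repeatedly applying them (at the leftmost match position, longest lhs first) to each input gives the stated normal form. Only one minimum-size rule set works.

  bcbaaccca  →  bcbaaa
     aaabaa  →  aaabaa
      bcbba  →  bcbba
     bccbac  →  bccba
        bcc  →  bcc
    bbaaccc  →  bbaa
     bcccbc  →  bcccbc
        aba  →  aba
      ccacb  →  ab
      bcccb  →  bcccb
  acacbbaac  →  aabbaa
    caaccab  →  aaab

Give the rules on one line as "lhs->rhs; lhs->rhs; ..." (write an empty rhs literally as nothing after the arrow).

ac->a; ca->a

  | bcbaaccca => bcbaacca => bcbaaca => bcbaaa
  | aaabaa
  | bcbba
  | bccbac => bccba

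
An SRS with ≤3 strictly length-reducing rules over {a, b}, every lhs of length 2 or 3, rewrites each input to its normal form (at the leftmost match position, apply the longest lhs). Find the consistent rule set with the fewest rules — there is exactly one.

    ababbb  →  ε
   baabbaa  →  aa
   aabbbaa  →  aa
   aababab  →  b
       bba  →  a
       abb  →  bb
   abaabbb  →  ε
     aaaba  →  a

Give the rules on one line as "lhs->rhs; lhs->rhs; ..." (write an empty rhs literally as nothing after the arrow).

ab->b; ba->a; bbb->

  | ababbb => babbb => abbb => bbb => ε
  | baabbaa => aabbaa => abbaa => bbaa => baa => aa
  | aabbbaa => abbbaa => bbbaa => aa
  | aababab => ababab => babab => abab => bab => ab => b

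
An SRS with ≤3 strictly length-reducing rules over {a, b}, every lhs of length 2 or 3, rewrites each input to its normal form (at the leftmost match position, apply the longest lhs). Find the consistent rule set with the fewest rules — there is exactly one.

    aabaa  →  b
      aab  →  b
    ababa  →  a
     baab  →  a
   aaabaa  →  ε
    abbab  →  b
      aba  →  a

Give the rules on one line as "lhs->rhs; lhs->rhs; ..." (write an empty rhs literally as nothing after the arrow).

aa->; ab->; bb->a

  | aabaa => baa => b
  | aab => b
  | ababa => aba => a
  | baab => bb => a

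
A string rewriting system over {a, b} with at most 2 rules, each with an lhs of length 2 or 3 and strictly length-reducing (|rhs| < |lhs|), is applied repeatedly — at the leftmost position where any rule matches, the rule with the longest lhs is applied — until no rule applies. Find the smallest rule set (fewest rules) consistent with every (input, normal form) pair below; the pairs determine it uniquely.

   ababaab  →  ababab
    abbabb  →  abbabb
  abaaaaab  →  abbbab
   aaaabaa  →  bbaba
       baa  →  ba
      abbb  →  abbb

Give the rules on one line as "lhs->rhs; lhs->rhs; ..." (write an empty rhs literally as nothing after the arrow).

  | ababaab => ababab
  | abbabb
  | abaaaaab => abbbaab => abbbab
  | aaaabaa => bbabaa => bbaba

aa->a; aaa->bb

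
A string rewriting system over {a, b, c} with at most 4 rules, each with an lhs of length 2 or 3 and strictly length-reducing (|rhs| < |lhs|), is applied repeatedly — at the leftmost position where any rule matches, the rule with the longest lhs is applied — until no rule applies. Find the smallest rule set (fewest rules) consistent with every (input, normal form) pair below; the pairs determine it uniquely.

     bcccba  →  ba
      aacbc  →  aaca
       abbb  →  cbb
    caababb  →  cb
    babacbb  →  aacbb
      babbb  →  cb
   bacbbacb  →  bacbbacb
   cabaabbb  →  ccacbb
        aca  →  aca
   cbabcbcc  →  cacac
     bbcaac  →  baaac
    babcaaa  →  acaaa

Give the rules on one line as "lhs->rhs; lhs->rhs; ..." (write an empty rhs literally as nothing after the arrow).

ab->c; acc->; bc->a

  | bcccba => accba => ba
  | aacbc => aaca
  | abbb => cbb
  | caababb => cacabb => caccb => cb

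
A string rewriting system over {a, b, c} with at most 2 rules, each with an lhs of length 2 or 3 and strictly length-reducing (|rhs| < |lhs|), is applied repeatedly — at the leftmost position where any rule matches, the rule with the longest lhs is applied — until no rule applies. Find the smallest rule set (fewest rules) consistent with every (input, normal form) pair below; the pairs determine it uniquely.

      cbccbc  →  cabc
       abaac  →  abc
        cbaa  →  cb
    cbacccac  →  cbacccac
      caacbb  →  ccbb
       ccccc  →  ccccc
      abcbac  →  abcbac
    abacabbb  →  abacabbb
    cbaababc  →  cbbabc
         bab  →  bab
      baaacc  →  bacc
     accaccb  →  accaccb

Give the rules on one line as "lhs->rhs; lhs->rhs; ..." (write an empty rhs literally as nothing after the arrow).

  | cbccbc => cabc
  | abaac => abc
  | cbaa => cb
  | cbacccac

aa->; bcc->a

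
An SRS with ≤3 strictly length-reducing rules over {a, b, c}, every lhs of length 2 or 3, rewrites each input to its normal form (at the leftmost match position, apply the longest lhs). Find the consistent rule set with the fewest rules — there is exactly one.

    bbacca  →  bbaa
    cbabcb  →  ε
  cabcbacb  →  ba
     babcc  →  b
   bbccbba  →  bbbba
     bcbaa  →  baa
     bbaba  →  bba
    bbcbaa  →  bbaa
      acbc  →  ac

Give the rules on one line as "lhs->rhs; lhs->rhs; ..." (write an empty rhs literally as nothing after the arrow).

  | bbacca => bbaa
  | cbabcb => abcb => cb => ε
  | cabcbacb => ccbacb => bacb => ba
  | babcc => bcc => b

ab->; cb->; cc->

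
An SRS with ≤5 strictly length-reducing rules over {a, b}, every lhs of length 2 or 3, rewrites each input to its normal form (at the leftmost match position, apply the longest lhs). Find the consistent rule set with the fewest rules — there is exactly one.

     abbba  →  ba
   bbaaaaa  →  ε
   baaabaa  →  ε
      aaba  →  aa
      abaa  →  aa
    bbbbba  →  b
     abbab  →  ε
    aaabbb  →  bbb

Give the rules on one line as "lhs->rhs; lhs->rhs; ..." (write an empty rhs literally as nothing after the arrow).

  | abbba => ba
  | bbaaaaa => aaaaaa => aaa => ε
  | baaabaa => bbaa => aaa => ε
  | aaba => aa

aaa->; ab->; abb->; bba->aa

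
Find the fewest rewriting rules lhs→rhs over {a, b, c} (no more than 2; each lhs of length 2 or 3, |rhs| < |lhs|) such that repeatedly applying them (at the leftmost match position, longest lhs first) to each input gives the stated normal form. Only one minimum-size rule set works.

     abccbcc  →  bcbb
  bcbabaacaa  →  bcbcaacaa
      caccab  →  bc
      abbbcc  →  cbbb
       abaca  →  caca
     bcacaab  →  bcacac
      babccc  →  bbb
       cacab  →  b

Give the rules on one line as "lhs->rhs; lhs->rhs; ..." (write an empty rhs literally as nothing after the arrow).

  | abccbcc => cccbcc => bcbcc => bcbb
  | bcbabaacaa => bcbcaacaa
  | caccab => cabab => ccab => bab => bc
  | abbbcc => cbbcc => cbbb

ab->c; cc->b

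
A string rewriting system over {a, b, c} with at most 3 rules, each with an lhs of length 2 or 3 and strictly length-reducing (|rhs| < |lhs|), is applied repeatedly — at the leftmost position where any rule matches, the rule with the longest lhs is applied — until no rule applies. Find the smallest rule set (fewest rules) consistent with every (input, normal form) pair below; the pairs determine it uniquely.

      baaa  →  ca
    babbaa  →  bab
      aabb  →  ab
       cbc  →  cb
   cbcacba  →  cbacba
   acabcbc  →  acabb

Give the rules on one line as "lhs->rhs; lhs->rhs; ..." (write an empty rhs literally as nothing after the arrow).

aab->a; baa->c; bc->b

  | baaa => ca
  | babbaa => babc => bab
  | aabb => ab
  | cbc => cb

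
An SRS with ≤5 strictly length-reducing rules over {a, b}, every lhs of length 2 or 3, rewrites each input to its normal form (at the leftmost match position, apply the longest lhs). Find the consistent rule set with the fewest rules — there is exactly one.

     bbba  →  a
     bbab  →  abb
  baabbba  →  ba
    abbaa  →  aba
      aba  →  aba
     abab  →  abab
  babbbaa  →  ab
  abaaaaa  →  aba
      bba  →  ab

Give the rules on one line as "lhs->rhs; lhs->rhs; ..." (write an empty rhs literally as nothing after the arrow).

aa->a; aaa->ba; bba->ab; bbb->

  | bbba => a
  | bbab => abb
  | baabbba => babbba => baa => ba
  | abbaa => aaba => aba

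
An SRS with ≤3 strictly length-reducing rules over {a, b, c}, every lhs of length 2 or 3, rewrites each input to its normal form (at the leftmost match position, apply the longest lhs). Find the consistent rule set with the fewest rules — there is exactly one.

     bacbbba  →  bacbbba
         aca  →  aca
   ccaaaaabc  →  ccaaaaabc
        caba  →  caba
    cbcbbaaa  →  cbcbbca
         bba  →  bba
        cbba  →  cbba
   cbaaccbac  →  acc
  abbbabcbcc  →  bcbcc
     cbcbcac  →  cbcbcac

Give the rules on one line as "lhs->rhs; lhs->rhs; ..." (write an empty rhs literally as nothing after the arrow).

  | bacbbba
  | aca
  | ccaaaaabc
  | caba

abb->c; baa->bc; cba->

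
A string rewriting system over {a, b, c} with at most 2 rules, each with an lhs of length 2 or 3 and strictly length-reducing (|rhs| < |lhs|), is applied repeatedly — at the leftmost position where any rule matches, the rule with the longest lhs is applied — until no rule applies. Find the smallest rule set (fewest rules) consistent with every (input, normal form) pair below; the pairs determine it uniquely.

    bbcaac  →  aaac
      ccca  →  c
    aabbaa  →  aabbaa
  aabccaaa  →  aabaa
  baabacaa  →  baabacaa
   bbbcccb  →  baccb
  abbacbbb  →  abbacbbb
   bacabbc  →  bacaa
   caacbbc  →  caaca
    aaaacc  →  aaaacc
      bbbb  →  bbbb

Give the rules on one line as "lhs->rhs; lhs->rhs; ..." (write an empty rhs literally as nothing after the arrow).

bbc->a; cca->

  | bbcaac => aaac
  | ccca => c
  | aabbaa
  | aabccaaa => aabaa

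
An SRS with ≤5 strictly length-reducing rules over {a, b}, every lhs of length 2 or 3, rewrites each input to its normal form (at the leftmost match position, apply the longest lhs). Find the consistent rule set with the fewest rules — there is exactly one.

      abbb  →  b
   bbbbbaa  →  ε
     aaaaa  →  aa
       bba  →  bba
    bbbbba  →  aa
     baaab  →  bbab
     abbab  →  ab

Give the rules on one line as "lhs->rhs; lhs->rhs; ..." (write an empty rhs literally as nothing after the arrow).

aaa->; abb->; baa->bb; bbb->aa

  | abbb => b
  | bbbbbaa => aabbaa => aaa => ε
  | aaaaa => aa
  | bba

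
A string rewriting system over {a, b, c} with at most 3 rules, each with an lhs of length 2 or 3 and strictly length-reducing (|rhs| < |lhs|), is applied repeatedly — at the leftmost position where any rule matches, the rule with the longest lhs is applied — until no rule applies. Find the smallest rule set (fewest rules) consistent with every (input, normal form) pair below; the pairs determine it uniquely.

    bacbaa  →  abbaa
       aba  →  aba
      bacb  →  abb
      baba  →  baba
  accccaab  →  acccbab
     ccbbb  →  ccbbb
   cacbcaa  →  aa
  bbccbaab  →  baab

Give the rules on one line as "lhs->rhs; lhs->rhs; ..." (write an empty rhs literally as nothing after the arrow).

  | bacbaa => abbaa
  | aba
  | bacb => abb
  | baba

bac->ab; bc->; ca->b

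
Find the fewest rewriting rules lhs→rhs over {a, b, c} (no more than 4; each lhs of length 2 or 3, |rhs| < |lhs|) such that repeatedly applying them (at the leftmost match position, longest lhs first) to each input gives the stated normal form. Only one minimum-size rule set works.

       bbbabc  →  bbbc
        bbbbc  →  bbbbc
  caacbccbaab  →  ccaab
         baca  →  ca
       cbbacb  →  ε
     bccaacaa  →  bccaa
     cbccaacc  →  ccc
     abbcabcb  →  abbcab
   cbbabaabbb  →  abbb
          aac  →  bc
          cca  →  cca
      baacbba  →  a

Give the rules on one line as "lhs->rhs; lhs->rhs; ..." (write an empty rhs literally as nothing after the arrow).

  | bbbabc => bbbc
  | bbbbc
  | caacbccbaab => cbcbccbaab => cbccbaab => ccbaab => ccaab
  | baca => ca

aac->bc; ba->; cb->; cba->ca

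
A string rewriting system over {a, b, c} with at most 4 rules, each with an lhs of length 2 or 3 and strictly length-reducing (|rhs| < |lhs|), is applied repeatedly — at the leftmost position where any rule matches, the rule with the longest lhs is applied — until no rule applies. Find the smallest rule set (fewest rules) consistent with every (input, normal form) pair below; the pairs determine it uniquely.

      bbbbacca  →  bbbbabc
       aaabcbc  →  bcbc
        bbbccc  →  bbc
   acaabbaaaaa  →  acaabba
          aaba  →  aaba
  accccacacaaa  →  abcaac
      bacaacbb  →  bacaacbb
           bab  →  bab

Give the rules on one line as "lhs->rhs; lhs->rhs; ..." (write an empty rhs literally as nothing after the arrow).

aaa->; baa->b; bcc->aa; cca->bc

  | bbbbacca => bbbbabc
  | aaabcbc => bcbc
  | bbbccc => bbaac => bbc
  | acaabbaaaaa => acaabbaaa => acaabba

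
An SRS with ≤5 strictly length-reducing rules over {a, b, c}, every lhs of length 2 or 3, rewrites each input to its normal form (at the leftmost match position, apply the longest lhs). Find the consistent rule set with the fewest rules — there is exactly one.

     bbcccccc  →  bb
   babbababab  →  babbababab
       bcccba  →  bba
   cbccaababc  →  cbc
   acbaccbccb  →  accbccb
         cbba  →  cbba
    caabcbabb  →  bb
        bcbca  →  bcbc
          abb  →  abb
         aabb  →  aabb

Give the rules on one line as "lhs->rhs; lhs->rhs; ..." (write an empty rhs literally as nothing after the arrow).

  | bbcccccc => bbccc => bb
  | babbababab
  | bcccba => bba
  | cbccaababc => cbccababc => cbcabc => cbc

ca->c; cab->; cba->; ccc->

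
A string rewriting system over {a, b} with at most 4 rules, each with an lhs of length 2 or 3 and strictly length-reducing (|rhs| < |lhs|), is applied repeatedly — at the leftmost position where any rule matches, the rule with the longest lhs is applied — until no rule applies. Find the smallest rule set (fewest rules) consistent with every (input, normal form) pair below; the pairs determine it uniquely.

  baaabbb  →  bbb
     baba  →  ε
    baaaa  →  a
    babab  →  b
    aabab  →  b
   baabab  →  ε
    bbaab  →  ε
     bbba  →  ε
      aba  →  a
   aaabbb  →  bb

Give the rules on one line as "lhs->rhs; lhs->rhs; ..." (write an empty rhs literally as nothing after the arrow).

aa->; ab->; ba->; bba->ba

  | baaabbb => aabbb => bbb
  | baba => ba => ε
  | baaaa => aaa => a
  | babab => bab => b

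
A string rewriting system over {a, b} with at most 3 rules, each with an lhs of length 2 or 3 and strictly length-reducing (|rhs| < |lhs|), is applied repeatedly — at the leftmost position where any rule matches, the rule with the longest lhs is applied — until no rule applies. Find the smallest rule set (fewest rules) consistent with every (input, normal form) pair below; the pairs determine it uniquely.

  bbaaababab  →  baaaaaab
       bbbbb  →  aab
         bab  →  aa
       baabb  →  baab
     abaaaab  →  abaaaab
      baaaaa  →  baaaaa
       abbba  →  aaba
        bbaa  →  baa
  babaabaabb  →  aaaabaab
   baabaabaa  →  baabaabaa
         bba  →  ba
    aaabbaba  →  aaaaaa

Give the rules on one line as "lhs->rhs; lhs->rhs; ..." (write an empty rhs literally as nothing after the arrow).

  | bbaaababab => baaababab => baaaaaab
  | bbbbb => abbb => aab
  | bab => aa
  | baabb => baab

bab->aa; bb->b; bbb->ab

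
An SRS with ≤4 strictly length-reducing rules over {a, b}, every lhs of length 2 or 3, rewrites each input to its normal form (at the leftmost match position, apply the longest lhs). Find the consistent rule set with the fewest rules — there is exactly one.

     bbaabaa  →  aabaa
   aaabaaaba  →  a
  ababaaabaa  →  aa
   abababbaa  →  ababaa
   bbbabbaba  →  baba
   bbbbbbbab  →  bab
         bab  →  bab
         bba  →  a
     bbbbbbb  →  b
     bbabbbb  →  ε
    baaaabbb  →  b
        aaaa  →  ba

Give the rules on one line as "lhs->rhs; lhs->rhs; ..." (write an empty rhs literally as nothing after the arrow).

  | bbaabaa => aabaa
  | aaabaaaba => bbaaaba => aaaba => bba => a
  | ababaaabaa => ababbbaa => abbaa => aa
  | abababbaa => ababaa

aaa->b; abb->; bb->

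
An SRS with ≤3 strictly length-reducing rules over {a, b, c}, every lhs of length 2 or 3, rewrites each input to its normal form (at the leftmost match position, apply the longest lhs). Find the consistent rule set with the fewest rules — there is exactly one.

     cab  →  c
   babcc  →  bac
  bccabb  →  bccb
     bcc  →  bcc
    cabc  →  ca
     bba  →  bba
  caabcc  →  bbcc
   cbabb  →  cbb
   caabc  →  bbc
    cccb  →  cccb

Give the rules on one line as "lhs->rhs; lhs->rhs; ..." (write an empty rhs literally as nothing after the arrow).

  | cab => c
  | babcc => bac
  | bccabb => bccb
  | bcc

ab->; abc->a; caa->b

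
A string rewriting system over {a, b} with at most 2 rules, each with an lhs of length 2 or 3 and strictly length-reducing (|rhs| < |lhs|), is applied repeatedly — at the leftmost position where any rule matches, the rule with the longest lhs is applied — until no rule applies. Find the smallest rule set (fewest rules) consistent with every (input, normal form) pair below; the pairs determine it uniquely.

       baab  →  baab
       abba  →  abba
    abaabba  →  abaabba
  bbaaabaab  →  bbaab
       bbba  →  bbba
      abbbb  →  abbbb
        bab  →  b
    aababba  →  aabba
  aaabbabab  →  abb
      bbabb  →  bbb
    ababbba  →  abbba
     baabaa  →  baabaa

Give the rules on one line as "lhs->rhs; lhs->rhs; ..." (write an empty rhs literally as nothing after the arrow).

  | baab
  | abba
  | abaabba
  | bbaaabaab => bbabaab => bbaab

aaa->a; bab->b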